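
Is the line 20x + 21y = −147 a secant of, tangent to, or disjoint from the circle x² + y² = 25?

disjoint

Substituting the line into the circle gives 841x² + 5880x + 10584 = 0.
Δ = 34574400 − 35604576 = −1030176.
No real roots: the line does not meet the circle.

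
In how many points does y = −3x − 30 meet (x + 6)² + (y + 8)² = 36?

Centre (−6, −8), r² = 36. Distance² from centre to line = (4)²/10 = 8/5.
Since d² < r², the line cuts the circle twice.

2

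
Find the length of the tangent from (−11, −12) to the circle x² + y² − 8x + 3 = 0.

Centre (4, 0), r² = 13. |PO|² = (−15)² + (−12)² = 369.
By the tangent–radius right angle, tangent length = √(|PO|² − r²) = √356 = 2√89.

2√89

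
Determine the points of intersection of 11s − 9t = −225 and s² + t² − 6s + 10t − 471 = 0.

(−18, 3) and (−9, 14)

From the line, t = (225 + 11s)/9. Substituting:
202s² + 5454s + 32724 = 0  ⟹  s² + 27s + 162 = 0
s = −9 or s = −18, giving (−9, 14) and (−18, 3).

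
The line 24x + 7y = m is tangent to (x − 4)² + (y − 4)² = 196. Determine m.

m = −226 or m = 474

For a tangent, require d(centre, line) = r = 14.
|24·4 + 7·4 − m| / √625 = 14
|m − (124)| = 14·25, so m = 474 or m = −226.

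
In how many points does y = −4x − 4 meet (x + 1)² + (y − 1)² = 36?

Substituting the line into the circle gives 17x² + 42x − 10 = 0.
Discriminant = (42)² − 4·17·(−10) = 2444 > 0.
Two real roots: the line is a secant.

2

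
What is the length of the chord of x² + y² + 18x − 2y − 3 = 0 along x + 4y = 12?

4√17

Centre (−9, 1), r² = 85. Perpendicular distance d from centre to line = |−17| / √17 = 17/√17.
Chord = 2√(r² − d²) = 2·√(68) = 4√17.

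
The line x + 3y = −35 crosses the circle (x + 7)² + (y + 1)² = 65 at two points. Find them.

(−11, −8) and (−8, −9)

Substitute y = (−35 − x)/3:
10x² + 190x + 880 = 0  ⟹  x² + 19x + 88 = 0
x = −8 or x = −11, giving (−8, −9) and (−11, −8).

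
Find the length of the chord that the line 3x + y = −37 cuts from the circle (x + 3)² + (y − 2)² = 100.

2√10

Centre (−3, 2), r² = 100. Perpendicular distance d from centre to line = |30| / √10 = 30/√10.
Chord = 2√(r² − d²) = 2·√(10) = 2√10.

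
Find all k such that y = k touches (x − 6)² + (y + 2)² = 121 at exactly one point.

k = −13 or k = 9

Tangency holds when the distance from the centre (6, −2) to the line equals the radius 11:
|0·6 + 1·(−2) − k| / √1 = 11
|k − (−2)| = 11, so k = 9 or k = −13.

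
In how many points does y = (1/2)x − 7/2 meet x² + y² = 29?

2

Substituting the line into the circle gives 5x² − 14x − 67 = 0.
Δ = 196 − (−1340) = 1536.
Two real roots: the line is a secant.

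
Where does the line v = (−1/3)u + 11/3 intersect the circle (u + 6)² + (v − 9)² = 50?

(−13, 8) and (−1, 4)

Substitute v = (11 − u)/3:
10u² + 140u + 130 = 0  ⟹  u² + 14u + 13 = 0
u = −1 or u = −13, giving (−1, 4) and (−13, 8).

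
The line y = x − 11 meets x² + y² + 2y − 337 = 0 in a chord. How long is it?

Substitute y = x − 11:
2x² − 20x − 238 = 0  ⟹  x² − 10x − 119 = 0
x = 17 or x = −7, giving (17, 6) and (−7, −18).
Chord length = distance between (17, 6) and (−7, −18) = √1152 = 24√2.

24√2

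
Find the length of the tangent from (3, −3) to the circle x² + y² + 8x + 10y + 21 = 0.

√33

With centre O = (−4, −5), |OP|² = 53 and r² = 20.
The tangent meets the radius at right angles, so tangent² = |PO|² − r² = 53 − 20 = 33.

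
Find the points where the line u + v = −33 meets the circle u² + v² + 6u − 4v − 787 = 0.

(−31, −2) and (−7, −26)

Substitute v = −u − 33:
2u² + 76u + 434 = 0  ⟹  u² + 38u + 217 = 0
u = −7 or u = −31, giving (−7, −26) and (−31, −2).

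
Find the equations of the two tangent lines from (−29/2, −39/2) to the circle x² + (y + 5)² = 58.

3x − 7y = 93 and 7x − 3y = −43

A line y − (−39/2) = m(x − (−29/2)) is tangent when its distance from (0, −5) is √58:
(29/2m − (29/2))² = 58(m² + 1)
21m² − 58m + 21 = 0, so m = 3/7 or m = 7/3.
Through (−29/2, −39/2) these give 3x − 7y = 93 and 7x − 3y = −43.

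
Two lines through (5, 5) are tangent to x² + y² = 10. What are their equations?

x − 3y = −10 and 3x − y = 10

A line y − (5) = m(x − (5)) is tangent when its distance from (0, 0) is √10:
[m·(−5) − (−5)]² = 10(m² + 1)
3m² − 10m + 3 = 0, so m = 1/3 or m = 3.
With m = 1/3: x − 3y = −10. With m = 3: 3x − y = 10.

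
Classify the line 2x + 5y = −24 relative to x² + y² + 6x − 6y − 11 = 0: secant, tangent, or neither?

neither

d² = (2·(−3) + 5·3 − (−24))²/29 = 1089/29; r² = 29.
Since d² > r², the line lies outside the circle.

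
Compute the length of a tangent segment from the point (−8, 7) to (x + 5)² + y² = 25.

With centre O = (−5, 0), |OP|² = 58 and r² = 25.
The tangent meets the radius at right angles, so tangent² = |PO|² − r² = 58 − 25 = 33.

√33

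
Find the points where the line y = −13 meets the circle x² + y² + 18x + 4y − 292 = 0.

Substitute y = −13:
x² + 18x − 175 = 0
x = 7 or x = −25, giving (7, −13) and (−25, −13).

(−25, −13) and (7, −13)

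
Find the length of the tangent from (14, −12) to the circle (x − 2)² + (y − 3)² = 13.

2√89

Centre (2, 3), r² = 13. |PO|² = (12)² + (−15)² = 369.
The tangent meets the radius at right angles, so tangent² = |PO|² − r² = 369 − 13 = 356.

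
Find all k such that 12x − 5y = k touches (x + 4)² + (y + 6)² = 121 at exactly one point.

Tangency holds when the distance from the centre (−4, −6) to the line equals the radius 11:
|12·(−4) − 5·(−6) − k| / √169 = 11
|k − (−18)| = 11·13, so k = 125 or k = −161.

k = −161 or k = 125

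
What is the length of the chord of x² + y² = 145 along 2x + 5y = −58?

2√29

The distance from (0, 0) to the line is 58/√29, and r² = 145.
Chord = 2√(r² − d²) = 2·√(29) = 2√29.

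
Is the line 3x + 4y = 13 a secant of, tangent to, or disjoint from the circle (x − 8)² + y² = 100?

secant

Substituting the line into the circle gives 25x² − 334x − 407 = 0.
Δ = 111556 − (−40700) = 152256.
Two real roots: the line is a secant.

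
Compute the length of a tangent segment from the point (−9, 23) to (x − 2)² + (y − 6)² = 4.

√406

With centre O = (2, 6), |OP|² = 410 and r² = 4.
By the tangent–radius right angle, tangent length = √(|PO|² − r²) = √406.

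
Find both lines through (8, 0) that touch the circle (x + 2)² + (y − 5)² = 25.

Let a tangent through (8, 0) have slope m. Its distance from (−2, 5) must equal 5:
[m·(−10) − (5)]² = 25(m² + 1)
3m² + 4m = 0, so m = 0 or m = −4/3.
Through (8, 0) these give y = 0 and 4x + 3y = 32.

y = 0 and 4x + 3y = 32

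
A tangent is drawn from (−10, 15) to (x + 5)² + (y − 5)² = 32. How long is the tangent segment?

The centre is (−5, 5) and r = 4√2. The square of the distance from P to the centre is 25 + 100 = 125.
By the tangent–radius right angle, tangent length = √(|PO|² − r²) = √93.

√93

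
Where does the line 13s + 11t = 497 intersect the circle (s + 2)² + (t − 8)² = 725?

(12, 31) and (23, 18)

From the line, t = (497 − 13s)/11. Substituting:
290s² − 10150s + 80040 = 0  ⟹  s² − 35s + 276 = 0
s = 23 or s = 12, giving (23, 18) and (12, 31).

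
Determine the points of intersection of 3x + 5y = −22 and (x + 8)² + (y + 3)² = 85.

(−14, 4) and (1, −5)

Express y = (−22 − 3x)/5 and substitute into the circle:
34x² + 442x − 476 = 0  ⟹  x² + 13x − 14 = 0
x = 1 or x = −14, giving (1, −5) and (−14, 4).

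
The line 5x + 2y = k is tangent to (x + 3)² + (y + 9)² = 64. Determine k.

k = −33 ± 8√29

For a tangent, require d(centre, line) = r = 8.
|5·(−3) + 2·(−9) − k| / √29 = 8
|k − (−33)| = 8√29.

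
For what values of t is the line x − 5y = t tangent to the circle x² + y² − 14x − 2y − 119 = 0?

t = 2 ± 13√26

Tangency holds when the distance from the centre (7, 1) to the line equals the radius 13:
|1·7 − 5·1 − t| / √26 = 13
|t − (2)| = 13√26.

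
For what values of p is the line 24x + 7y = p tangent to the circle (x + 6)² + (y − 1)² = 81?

Tangency holds when the distance from the centre (−6, 1) to the line equals the radius 9:
|24·(−6) + 7·1 − p| / √625 = 9
|p − (−137)| = 9·25, so p = 88 or p = −362.

p = −362 or p = 88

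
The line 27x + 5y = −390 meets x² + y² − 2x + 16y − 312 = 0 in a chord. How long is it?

√754

Centre (1, −8), r² = 377. Perpendicular distance d from centre to line = |377| / √754 = 377/√754.
Chord = 2√(r² − d²) = 2·√(377/2) = √754.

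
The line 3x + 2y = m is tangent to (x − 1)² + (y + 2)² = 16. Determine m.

Tangency holds when the distance from the centre (1, −2) to the line equals the radius 4:
|3·1 + 2·(−2) − m| / √13 = 4
|m − (−1)| = 4√13.

m = −1 ± 4√13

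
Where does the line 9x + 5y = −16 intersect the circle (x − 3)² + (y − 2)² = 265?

Express y = (−16 − 9x)/5 and substitute into the circle:
106x² + 318x − 5724 = 0  ⟹  x² + 3x − 54 = 0
x = 6 or x = −9, giving (6, −14) and (−9, 13).

(−9, 13) and (6, −14)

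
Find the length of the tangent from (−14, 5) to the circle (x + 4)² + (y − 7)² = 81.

With centre O = (−4, 7), |OP|² = 104 and r² = 81.
By the tangent–radius right angle, tangent length = √(|PO|² − r²) = √23.

√23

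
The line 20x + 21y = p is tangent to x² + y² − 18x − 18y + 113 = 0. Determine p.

The line touches the circle iff its distance from (9, 9) is 7:
|20·9 + 21·9 − p| / √841 = 7
|p − (369)| = 7·29, so p = 572 or p = 166.

p = 166 or p = 572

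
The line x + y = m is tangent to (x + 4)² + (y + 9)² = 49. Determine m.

The line touches the circle iff its distance from (−4, −9) is 7:
|1·(−4) + 1·(−9) − m| / √2 = 7
|m − (−13)| = 7√2.

m = −13 ± 7√2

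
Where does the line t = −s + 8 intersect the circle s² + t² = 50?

From the line, t = −s + 8. Substituting:
2s² − 16s + 14 = 0  ⟹  s² − 8s + 7 = 0
s = 7 or s = 1, giving (7, 1) and (1, 7).

(1, 7) and (7, 1)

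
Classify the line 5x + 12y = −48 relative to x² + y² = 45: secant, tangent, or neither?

secant

Centre (0, 0), r² = 45. Distance² from centre to line = (48)²/169 = 2304/169.
Since d² < r², the line cuts the circle twice.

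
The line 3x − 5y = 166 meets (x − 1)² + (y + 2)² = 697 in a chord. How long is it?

√34

The distance from (1, −2) to the line is 153/√34, and r² = 697.
Chord = 2√(r² − d²) = 2·√(17/2) = √34.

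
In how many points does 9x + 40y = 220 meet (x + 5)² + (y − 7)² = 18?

d² = (9·(−5) + 40·7 − (220))²/1681 = 225/1681; r² = 18.
Since d² < r², the line cuts the circle twice.

2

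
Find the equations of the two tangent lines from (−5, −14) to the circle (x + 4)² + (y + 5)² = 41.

5x + 4y = −81 and 4x − 5y = 50

A line y − (−14) = m(x − (−5)) is tangent when its distance from (−4, −5) is √41:
(1m − (9))² = 41(m² + 1)
20m² + 9m − 20 = 0, so m = −5/4 or m = 4/5.
Through (−5, −14) these give 5x + 4y = −81 and 4x − 5y = 50.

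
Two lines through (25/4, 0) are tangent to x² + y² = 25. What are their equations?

Write the tangent as mx − y + (0 − m·(25/4)) = 0 and set its distance from the centre to 5:
[m·(−25/4) − (0)]² = 25(m² + 1)
9m² − 16 = 0, so m = −4/3 or m = 4/3.
Through (25/4, 0) these give 4x + 3y = 25 and 4x − 3y = 25.

4x + 3y = 25 and 4x − 3y = 25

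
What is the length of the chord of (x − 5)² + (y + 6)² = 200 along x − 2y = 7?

12√5

Centre (5, −6), r² = 200. Perpendicular distance d from centre to line = |10| / √5 = 10/√5.
Half the chord is √(r² − d²) = √(180), so the full chord is 12√5.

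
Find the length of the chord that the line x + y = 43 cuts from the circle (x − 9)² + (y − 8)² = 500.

18√2

The distance from (9, 8) to the line is 26/√2, and r² = 500.
Chord = 2√(r² − d²) = 2·√(162) = 18√2.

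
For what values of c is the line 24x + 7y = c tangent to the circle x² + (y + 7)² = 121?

The line touches the circle iff its distance from (0, −7) is 11:
|24·0 + 7·(−7) − c| / √625 = 11
|c − (−49)| = 11·25, so c = 226 or c = −324.

c = −324 or c = 226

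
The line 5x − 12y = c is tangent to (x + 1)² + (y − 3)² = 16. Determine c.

c = −93 or c = 11

For a tangent, require d(centre, line) = r = 4.
|5·(−1) − 12·3 − c| / √169 = 4
|c − (−41)| = 4·13, so c = 11 or c = −93.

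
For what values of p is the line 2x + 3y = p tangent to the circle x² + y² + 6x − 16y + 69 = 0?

The line touches the circle iff its distance from (−3, 8) is 2:
|2·(−3) + 3·8 − p| / √13 = 2
|p − (18)| = 2√13.

p = 18 ± 2√13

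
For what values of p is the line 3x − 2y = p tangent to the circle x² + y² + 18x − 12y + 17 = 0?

p = −39 ± 10√13

For a tangent, require d(centre, line) = r = 10.
|3·(−9) − 2·6 − p| / √13 = 10
|p − (−39)| = 10√13.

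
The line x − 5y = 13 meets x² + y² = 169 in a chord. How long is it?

5√26

From the line, y = (−13 + x)/5. Substituting:
26x² − 26x − 4056 = 0  ⟹  x² − x − 156 = 0
x = 13 or x = −12, giving (13, 0) and (−12, −5).
|(13, 0) − (−12, −5)| = √((25)² + (5)²) = 5√26.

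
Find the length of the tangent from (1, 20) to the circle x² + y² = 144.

The centre is (0, 0) and r = 12. The square of the distance from P to the centre is 1 + 400 = 401.
Power of the point: PT² = |PO|² − r² = 257, so PT = √257.

√257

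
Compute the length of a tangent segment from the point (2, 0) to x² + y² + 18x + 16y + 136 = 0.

4√11

The centre is (−9, −8) and r = 3. The square of the distance from P to the centre is 121 + 64 = 185.
The tangent meets the radius at right angles, so tangent² = |PO|² − r² = 185 − 9 = 176.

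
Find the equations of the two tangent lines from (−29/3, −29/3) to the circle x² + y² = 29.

A line y − (−29/3) = m(x − (−29/3)) is tangent when its distance from (0, 0) is √29:
[m·(29/3) − (29/3)]² = 29(m² + 1)
10m² − 29m + 10 = 0, so m = 5/2 or m = 2/5.
With m = 5/2: 5x − 2y = −29. With m = 2/5: 2x − 5y = 29.

5x − 2y = −29 and 2x − 5y = 29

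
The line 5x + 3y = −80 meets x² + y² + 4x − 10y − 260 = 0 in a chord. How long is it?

The distance from (−2, 5) to the line is 85/√34, and r² = 289.
Half the chord is √(r² − d²) = √(153/2), so the full chord is 3√34.

3√34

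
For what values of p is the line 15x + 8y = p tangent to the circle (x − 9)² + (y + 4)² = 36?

Tangency holds when the distance from the centre (9, −4) to the line equals the radius 6:
|15·9 + 8·(−4) − p| / √289 = 6
|p − (103)| = 6·17, so p = 205 or p = 1.

p = 1 or p = 205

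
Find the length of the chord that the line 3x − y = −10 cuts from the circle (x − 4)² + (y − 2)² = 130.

Express y = 3x + 10 and substitute into the circle:
10x² + 40x − 50 = 0  ⟹  x² + 4x − 5 = 0
x = 1 or x = −5, giving (1, 13) and (−5, −5).
Chord length = distance between (1, 13) and (−5, −5) = √360 = 6√10.

6√10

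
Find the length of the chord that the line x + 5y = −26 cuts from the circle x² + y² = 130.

4√26

From the line, y = (−26 − x)/5. Substituting:
26x² + 52x − 2574 = 0  ⟹  x² + 2x − 99 = 0
x = 9 or x = −11, giving (9, −7) and (−11, −3).
|(9, −7) − (−11, −3)| = √((20)² + (−4)²) = 4√26.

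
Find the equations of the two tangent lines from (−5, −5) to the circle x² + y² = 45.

2x + y = −15 and x + 2y = −15

A line y − (−5) = m(x − (−5)) is tangent when its distance from (0, 0) is 3√5:
[m·(5) − (5)]² = 45(m² + 1)
2m² + 5m + 2 = 0, so m = −2 or m = −1/2.
Through (−5, −5) these give 2x + y = −15 and x + 2y = −15.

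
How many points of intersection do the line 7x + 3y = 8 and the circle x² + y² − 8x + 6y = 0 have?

2

Substituting the line into the circle gives 58x² − 310x + 208 = 0.
Discriminant = (−310)² − 4·58·(208) = 47844 > 0.
Two real roots: the line is a secant.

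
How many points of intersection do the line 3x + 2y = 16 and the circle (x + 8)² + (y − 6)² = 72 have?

2

Substituting the line into the circle gives 13x² + 40x − 16 = 0.
Discriminant = (40)² − 4·13·(−16) = 2432 > 0.
Two real roots: the line is a secant.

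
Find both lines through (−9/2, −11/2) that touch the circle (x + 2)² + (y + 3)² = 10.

3x + y = −19 and x + 3y = −21

A line y − (−11/2) = m(x − (−9/2)) is tangent when its distance from (−2, −3) is √10:
(5/2m − (5/2))² = 10(m² + 1)
3m² + 10m + 3 = 0, so m = −3 or m = −1/3.
Through (−9/2, −11/2) these give 3x + y = −19 and x + 3y = −21.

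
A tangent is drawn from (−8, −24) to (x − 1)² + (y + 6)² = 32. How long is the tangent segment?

√373

Centre (1, −6), r² = 32. |PO|² = (−9)² + (−18)² = 405.
Power of the point: PT² = |PO|² − r² = 373, so PT = √373.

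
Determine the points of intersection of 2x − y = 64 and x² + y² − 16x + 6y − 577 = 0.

(19, −26) and (33, 2)

Substitute y = 2x − 64:
5x² − 260x + 3135 = 0  ⟹  x² − 52x + 627 = 0
x = 33 or x = 19, giving (33, 2) and (19, −26).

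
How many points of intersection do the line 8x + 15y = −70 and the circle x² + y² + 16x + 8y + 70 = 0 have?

d² = (8·(−8) + 15·(−4) − (−70))²/289 = 2916/289; r² = 10.
Since d² > r², the line lies outside the circle.

0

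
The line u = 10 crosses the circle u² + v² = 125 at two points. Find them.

The line gives u = 10. Substituting into the circle:
v² − 25 = 0
v = 5 or v = −5, giving (10, 5) and (10, −5).

(10, −5) and (10, 5)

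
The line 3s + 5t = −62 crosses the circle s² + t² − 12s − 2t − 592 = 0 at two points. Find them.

Substitute t = (−62 − 3s)/5:
34s² + 102s − 10336 = 0  ⟹  s² + 3s − 304 = 0
s = 16 or s = −19, giving (16, −22) and (−19, −1).

(−19, −1) and (16, −22)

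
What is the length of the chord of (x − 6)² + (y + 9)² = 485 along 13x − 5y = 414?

√194

Express y = (−414 + 13x)/5 and substitute into the circle:
194x² − 9894x + 124936 = 0  ⟹  x² − 51x + 644 = 0
x = 28 or x = 23, giving (28, −10) and (23, −23).
|(28, −10) − (23, −23)| = √((5)² + (13)²) = √194.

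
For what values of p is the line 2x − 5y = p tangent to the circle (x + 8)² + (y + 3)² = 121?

The line touches the circle iff its distance from (−8, −3) is 11:
|2·(−8) − 5·(−3) − p| / √29 = 11
|p − (−1)| = 11√29.

p = −1 ± 11√29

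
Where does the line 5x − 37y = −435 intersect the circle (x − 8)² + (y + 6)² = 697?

(−13, 10) and (24, 15)

Express y = (435 + 5x)/37 and substitute into the circle:
1394x² − 15334x − 434928 = 0  ⟹  x² − 11x − 312 = 0
x = 24 or x = −13, giving (24, 15) and (−13, 10).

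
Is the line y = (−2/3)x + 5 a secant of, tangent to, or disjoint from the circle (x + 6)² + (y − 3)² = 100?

Substituting the line into the circle gives 13x² + 84x − 540 = 0.
Δ = 7056 − (−28080) = 35136.
Two real roots: the line is a secant.

secant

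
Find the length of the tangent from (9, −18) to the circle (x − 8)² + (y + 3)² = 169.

√57

Centre (8, −3), r² = 169. |PO|² = (1)² + (−15)² = 226.
By the tangent–radius right angle, tangent length = √(|PO|² − r²) = √57.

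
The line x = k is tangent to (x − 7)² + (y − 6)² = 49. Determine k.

The line touches the circle iff its distance from (7, 6) is 7:
|1·7 + 0·6 − k| / √1 = 7
|k − (7)| = 7, so k = 14 or k = 0.

k = 0 or k = 14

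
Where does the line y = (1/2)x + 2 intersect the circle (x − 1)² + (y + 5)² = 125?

(−10, −3) and (6, 5)

Substitute y = (4 + x)/2:
5x² + 20x − 300 = 0  ⟹  x² + 4x − 60 = 0
x = 6 or x = −10, giving (6, 5) and (−10, −3).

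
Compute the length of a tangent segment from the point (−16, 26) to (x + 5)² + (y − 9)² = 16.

√394

With centre O = (−5, 9), |OP|² = 410 and r² = 16.
Power of the point: PT² = |PO|² − r² = 394, so PT = √394.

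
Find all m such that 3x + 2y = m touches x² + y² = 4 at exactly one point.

m = ±2√13

The line touches the circle iff its distance from (0, 0) is 2:
|3·0 + 2·0 − m| / √13 = 2
|m| = 2√13.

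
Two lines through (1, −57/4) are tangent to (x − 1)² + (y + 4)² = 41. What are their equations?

A line y − (−57/4) = m(x − (1)) is tangent when its distance from (1, −4) is √41:
[m·(0) − (41/4)]² = 41(m² + 1)
16m² − 25 = 0, so m = 5/4 or m = −5/4.
Through (1, −57/4) these give 5x − 4y = 62 and 5x + 4y = −52.

5x − 4y = 62 and 5x + 4y = −52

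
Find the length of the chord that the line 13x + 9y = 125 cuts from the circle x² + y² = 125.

5√10

The distance from (0, 0) to the line is 125/√250, and r² = 125.
Chord = 2√(r² − d²) = 2·√(125/2) = 5√10.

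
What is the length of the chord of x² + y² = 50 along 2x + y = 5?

6√5

Centre (0, 0), r² = 50. Perpendicular distance d from centre to line = |−5| / √5 = 5/√5.
Half the chord is √(r² − d²) = √(45), so the full chord is 6√5.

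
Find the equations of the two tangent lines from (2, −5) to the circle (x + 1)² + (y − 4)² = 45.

A line y − (−5) = m(x − (2)) is tangent when its distance from (−1, 4) is 3√5:
[m·(−3) − (9)]² = 45(m² + 1)
2m² − 3m − 2 = 0, so m = −1/2 or m = 2.
With m = −1/2: x + 2y = −8. With m = 2: 2x − y = 9.

x + 2y = −8 and 2x − y = 9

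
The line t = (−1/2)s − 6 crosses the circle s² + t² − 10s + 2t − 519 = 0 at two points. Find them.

(−18, 3) and (22, −17)

Express t = (−12 − s)/2 and substitute into the circle:
5s² − 20s − 1980 = 0  ⟹  s² − 4s − 396 = 0
s = 22 or s = −18, giving (22, −17) and (−18, 3).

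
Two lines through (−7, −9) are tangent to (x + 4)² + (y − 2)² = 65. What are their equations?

7x + 4y = −85 and 4x − 7y = 35

Write the tangent as mx − y + (−9 − m·(−7)) = 0 and set its distance from the centre to √65:
[m·(3) − (11)]² = 65(m² + 1)
28m² + 33m − 28 = 0, so m = −7/4 or m = 4/7.
Through (−7, −9) these give 7x + 4y = −85 and 4x − 7y = 35.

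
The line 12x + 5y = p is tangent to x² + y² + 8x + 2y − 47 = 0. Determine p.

Tangency holds when the distance from the centre (−4, −1) to the line equals the radius 8:
|12·(−4) + 5·(−1) − p| / √169 = 8
|p − (−53)| = 8·13, so p = 51 or p = −157.

p = −157 or p = 51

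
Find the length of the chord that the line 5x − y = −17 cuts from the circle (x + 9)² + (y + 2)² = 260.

6√26

Express y = 5x + 17 and substitute into the circle:
26x² + 208x + 182 = 0  ⟹  x² + 8x + 7 = 0
x = −1 or x = −7, giving (−1, 12) and (−7, −18).
Chord length = distance between (−1, 12) and (−7, −18) = √936 = 6√26.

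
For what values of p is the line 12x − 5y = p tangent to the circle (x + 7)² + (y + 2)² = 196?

p = −256 or p = 108

For a tangent, require d(centre, line) = r = 14.
|12·(−7) − 5·(−2) − p| / √169 = 14
|p − (−74)| = 14·13, so p = 108 or p = −256.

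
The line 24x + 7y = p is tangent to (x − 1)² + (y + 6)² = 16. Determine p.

p = −118 or p = 82

Tangency holds when the distance from the centre (1, −6) to the line equals the radius 4:
|24·1 + 7·(−6) − p| / √625 = 4
|p − (−18)| = 4·25, so p = 82 or p = −118.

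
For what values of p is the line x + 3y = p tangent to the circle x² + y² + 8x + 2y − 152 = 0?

Tangency holds when the distance from the centre (−4, −1) to the line equals the radius 13:
|1·(−4) + 3·(−1) − p| / √10 = 13
|p − (−7)| = 13√10.

p = −7 ± 13√10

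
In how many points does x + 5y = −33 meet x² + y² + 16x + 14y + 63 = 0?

2

Centre (−8, −7), r² = 50. Distance² from centre to line = (−10)²/26 = 50/13.
Since d² < r², the line cuts the circle twice.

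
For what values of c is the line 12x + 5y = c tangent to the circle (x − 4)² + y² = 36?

c = −30 or c = 126

Tangency holds when the distance from the centre (4, 0) to the line equals the radius 6:
|12·4 + 5·0 − c| / √169 = 6
|c − (48)| = 6·13, so c = 126 or c = −30.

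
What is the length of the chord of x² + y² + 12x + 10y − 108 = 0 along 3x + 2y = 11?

4√13

Substitute y = (11 − 3x)/2:
13x² − 78x − 91 = 0  ⟹  x² − 6x − 7 = 0
x = 7 or x = −1, giving (7, −5) and (−1, 7).
|(7, −5) − (−1, 7)| = √((8)² + (−12)²) = 4√13.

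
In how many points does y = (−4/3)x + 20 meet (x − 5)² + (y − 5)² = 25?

d² = (4·5 + 3·5 − (60))²/25 = 25; r² = 25.
Since d² = r², the line is tangent.

1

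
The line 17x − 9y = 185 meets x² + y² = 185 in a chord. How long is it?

Centre (0, 0), r² = 185. Perpendicular distance d from centre to line = |−185| / √370 = 185/√370.
Chord = 2√(r² − d²) = 2·√(185/2) = √370.

√370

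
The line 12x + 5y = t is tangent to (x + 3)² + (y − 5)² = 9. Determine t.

Tangency holds when the distance from the centre (−3, 5) to the line equals the radius 3:
|12·(−3) + 5·5 − t| / √169 = 3
|t − (−11)| = 3·13, so t = 28 or t = −50.

t = −50 or t = 28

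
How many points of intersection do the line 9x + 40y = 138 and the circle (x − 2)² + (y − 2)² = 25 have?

2

Centre (2, 2), r² = 25. Distance² from centre to line = (−40)²/1681 = 1600/1681.
Since d² < r², the line cuts the circle twice.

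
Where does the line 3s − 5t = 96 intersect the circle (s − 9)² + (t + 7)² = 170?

Substitute t = (−96 + 3s)/5:
34s² − 816s + 1496 = 0  ⟹  s² − 24s + 44 = 0
s = 22 or s = 2, giving (22, −6) and (2, −18).

(2, −18) and (22, −6)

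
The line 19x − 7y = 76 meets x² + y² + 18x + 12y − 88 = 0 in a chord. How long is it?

The distance from (−9, −6) to the line is 205/√410, and r² = 205.
Half the chord is √(r² − d²) = √(205/2), so the full chord is √410.

√410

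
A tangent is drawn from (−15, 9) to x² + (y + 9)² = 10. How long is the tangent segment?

7√11

With centre O = (0, −9), |OP|² = 549 and r² = 10.
By the tangent–radius right angle, tangent length = √(|PO|² − r²) = √539 = 7√11.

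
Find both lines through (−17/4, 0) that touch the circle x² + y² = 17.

4x − y = −17 and 4x + y = −17

A line y − (0) = m(x − (−17/4)) is tangent when its distance from (0, 0) is √17:
(17/4m − (0))² = 17(m² + 1)
m² − 16 = 0, so m = 4 or m = −4.
With m = 4: 4x − y = −17. With m = −4: 4x + y = −17.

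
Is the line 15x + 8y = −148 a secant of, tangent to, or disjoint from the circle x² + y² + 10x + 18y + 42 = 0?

Substituting the line into the circle gives 289x² + 2920x + 3280 = 0.
Δ = 8526400 − 3791680 = 4734720.
Two real roots: the line is a secant.

secant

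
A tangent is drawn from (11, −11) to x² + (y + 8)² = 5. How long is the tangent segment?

The centre is (0, −8) and r = √5. The square of the distance from P to the centre is 121 + 9 = 130.
The tangent meets the radius at right angles, so tangent² = |PO|² − r² = 130 − 5 = 125.

5√5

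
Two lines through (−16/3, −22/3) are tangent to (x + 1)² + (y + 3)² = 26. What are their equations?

A line y − (−22/3) = m(x − (−16/3)) is tangent when its distance from (−1, −3) is √26:
(13/3m − (13/3))² = 26(m² + 1)
5m² + 26m + 5 = 0, so m = −1/5 or m = −5.
Through (−16/3, −22/3) these give x + 5y = −42 and 5x + y = −34.

x + 5y = −42 and 5x + y = −34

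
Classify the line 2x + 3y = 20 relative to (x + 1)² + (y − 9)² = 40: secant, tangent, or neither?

secant

Centre (−1, 9), r² = 40. Distance² from centre to line = (5)²/13 = 25/13.
Since d² < r², the line cuts the circle twice.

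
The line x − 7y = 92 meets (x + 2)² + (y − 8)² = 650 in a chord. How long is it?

The distance from (−2, 8) to the line is 150/√50, and r² = 650.
Half the chord is √(r² − d²) = √(200), so the full chord is 20√2.

20√2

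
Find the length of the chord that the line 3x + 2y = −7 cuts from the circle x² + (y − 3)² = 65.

4√13

Centre (0, 3), r² = 65. Perpendicular distance d from centre to line = |13| / √13 = 13/√13.
Chord = 2√(r² − d²) = 2·√(52) = 4√13.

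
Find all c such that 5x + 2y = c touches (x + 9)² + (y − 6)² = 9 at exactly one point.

c = −33 ± 3√29

The line touches the circle iff its distance from (−9, 6) is 3:
|5·(−9) + 2·6 − c| / √29 = 3
|c − (−33)| = 3√29.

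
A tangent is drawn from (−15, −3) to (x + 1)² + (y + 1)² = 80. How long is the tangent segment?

The centre is (−1, −1) and r = 4√5. The square of the distance from P to the centre is 196 + 4 = 200.
Power of the point: PT² = |PO|² − r² = 120, so PT = 2√30.

2√30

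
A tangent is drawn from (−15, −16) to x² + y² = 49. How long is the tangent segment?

12√3

With centre O = (0, 0), |OP|² = 481 and r² = 49.
By the tangent–radius right angle, tangent length = √(|PO|² − r²) = √432 = 12√3.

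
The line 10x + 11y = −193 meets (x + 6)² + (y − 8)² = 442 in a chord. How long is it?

Substitute y = (−193 − 10x)/11:
221x² + 7072x + 29835 = 0  ⟹  x² + 32x + 135 = 0
x = −5 or x = −27, giving (−5, −13) and (−27, 7).
|(−5, −13) − (−27, 7)| = √((22)² + (−20)²) = 2√221.

2√221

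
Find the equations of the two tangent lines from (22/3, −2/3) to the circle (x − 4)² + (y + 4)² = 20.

Write the tangent as mx − y + (−2/3 − m·(22/3)) = 0 and set its distance from the centre to 2√5:
(−10/3m − (−10/3))² = 20(m² + 1)
2m² + 5m + 2 = 0, so m = −1/2 or m = −2.
Through (22/3, −2/3) these give x + 2y = 6 and 2x + y = 14.

x + 2y = 6 and 2x + y = 14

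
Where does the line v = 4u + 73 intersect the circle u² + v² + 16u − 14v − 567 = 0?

Substitute v = 4u + 73:
17u² + 544u + 3740 = 0  ⟹  u² + 32u + 220 = 0
u = −10 or u = −22, giving (−10, 33) and (−22, −15).

(−22, −15) and (−10, 33)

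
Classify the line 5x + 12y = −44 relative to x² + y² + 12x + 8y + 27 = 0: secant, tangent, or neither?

Centre (−6, −4), r² = 25. Distance² from centre to line = (−34)²/169 = 1156/169.
Since d² < r², the line cuts the circle twice.

secant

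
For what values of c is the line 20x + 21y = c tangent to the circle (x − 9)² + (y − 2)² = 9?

c = 135 or c = 309

Tangency holds when the distance from the centre (9, 2) to the line equals the radius 3:
|20·9 + 21·2 − c| / √841 = 3
|c − (222)| = 3·29, so c = 309 or c = 135.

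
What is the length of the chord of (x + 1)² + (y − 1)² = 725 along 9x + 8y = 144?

4√145

The distance from (−1, 1) to the line is 145/√145, and r² = 725.
Chord = 2√(r² − d²) = 2·√(580) = 4√145.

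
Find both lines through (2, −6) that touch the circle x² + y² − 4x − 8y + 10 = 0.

3x − y = 12 and 3x + y = 0

Write the tangent as mx − y + (−6 − m·(2)) = 0 and set its distance from the centre to √10:
[m·(0) − (10)]² = 10(m² + 1)
m² − 9 = 0, so m = 3 or m = −3.
With m = 3: 3x − y = 12. With m = −3: 3x + y = 0.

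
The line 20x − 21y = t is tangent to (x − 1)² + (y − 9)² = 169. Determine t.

t = −546 or t = 208

The line touches the circle iff its distance from (1, 9) is 13:
|20·1 − 21·9 − t| / √841 = 13
|t − (−169)| = 13·29, so t = 208 or t = −546.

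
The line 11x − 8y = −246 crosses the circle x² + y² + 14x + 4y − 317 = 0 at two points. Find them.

(−26, −5) and (−10, 17)

From the line, y = (246 + 11x)/8. Substituting:
185x² + 6660x + 48100 = 0  ⟹  x² + 36x + 260 = 0
x = −10 or x = −26, giving (−10, 17) and (−26, −5).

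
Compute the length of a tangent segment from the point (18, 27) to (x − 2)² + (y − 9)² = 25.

√555

The centre is (2, 9) and r = 5. The square of the distance from P to the centre is 256 + 324 = 580.
The tangent meets the radius at right angles, so tangent² = |PO|² − r² = 580 − 25 = 555.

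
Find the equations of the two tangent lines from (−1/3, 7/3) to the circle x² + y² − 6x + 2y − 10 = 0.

x − 2y = −5 and 2x − y = −3

A line y − (7/3) = m(x − (−1/3)) is tangent when its distance from (3, −1) is 2√5:
(10/3m − (−10/3))² = 20(m² + 1)
2m² − 5m + 2 = 0, so m = 1/2 or m = 2.
Through (−1/3, 7/3) these give x − 2y = −5 and 2x − y = −3.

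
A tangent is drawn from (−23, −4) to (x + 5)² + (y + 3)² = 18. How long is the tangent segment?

The centre is (−5, −3) and r = 3√2. The square of the distance from P to the centre is 324 + 1 = 325.
The tangent meets the radius at right angles, so tangent² = |PO|² − r² = 325 − 18 = 307.

√307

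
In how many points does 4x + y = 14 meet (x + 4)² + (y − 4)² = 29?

0

Substituting the line into the circle gives 17x² − 72x + 87 = 0.
Discriminant = (−72)² − 4·17·(87) = −732 < 0.
No real roots: the line does not meet the circle.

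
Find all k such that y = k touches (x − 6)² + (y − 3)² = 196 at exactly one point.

k = −11 or k = 17

For a tangent, require d(centre, line) = r = 14.
|0·6 + 1·3 − k| / √1 = 14
|k − (3)| = 14, so k = 17 or k = −11.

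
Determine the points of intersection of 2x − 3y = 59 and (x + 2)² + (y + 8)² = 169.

Express y = (−59 + 2x)/3 and substitute into the circle:
13x² − 104x − 260 = 0  ⟹  x² − 8x − 20 = 0
x = 10 or x = −2, giving (10, −13) and (−2, −21).

(−2, −21) and (10, −13)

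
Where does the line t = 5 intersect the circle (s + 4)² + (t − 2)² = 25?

From the line, t = 5. Substituting:
s² + 8s = 0
s = 0 or s = −8, giving (0, 5) and (−8, 5).

(−8, 5) and (0, 5)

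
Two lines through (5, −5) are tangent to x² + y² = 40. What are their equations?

Write the tangent as mx − y + (−5 − m·(5)) = 0 and set its distance from the centre to 2√10:
(−5m − (5))² = 40(m² + 1)
3m² − 10m + 3 = 0, so m = 3 or m = 1/3.
With m = 3: 3x − y = 20. With m = 1/3: x − 3y = 20.

3x − y = 20 and x − 3y = 20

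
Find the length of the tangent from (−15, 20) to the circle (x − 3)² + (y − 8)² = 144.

With centre O = (3, 8), |OP|² = 468 and r² = 144.
The tangent meets the radius at right angles, so tangent² = |PO|² − r² = 468 − 144 = 324.

18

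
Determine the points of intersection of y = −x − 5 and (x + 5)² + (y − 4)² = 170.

Substitute y = −x − 5:
2x² + 28x − 64 = 0  ⟹  x² + 14x − 32 = 0
x = 2 or x = −16, giving (2, −7) and (−16, 11).

(−16, 11) and (2, −7)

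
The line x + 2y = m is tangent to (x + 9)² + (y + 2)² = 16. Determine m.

m = −13 ± 4√5

The line touches the circle iff its distance from (−9, −2) is 4:
|1·(−9) + 2·(−2) − m| / √5 = 4
|m − (−13)| = 4√5.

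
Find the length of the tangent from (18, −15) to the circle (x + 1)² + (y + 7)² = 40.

Centre (−1, −7), r² = 40. |PO|² = (19)² + (−8)² = 425.
By the tangent–radius right angle, tangent length = √(|PO|² − r²) = √385.

√385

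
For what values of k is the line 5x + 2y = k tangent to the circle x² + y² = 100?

k = ±10√29

Tangency holds when the distance from the centre (0, 0) to the line equals the radius 10:
|5·0 + 2·0 − k| / √29 = 10
|k| = 10√29.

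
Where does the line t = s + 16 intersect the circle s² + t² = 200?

From the line, t = s + 16. Substituting:
2s² + 32s + 56 = 0  ⟹  s² + 16s + 28 = 0
s = −2 or s = −14, giving (−2, 14) and (−14, 2).

(−14, 2) and (−2, 14)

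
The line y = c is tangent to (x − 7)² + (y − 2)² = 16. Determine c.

c = −2 or c = 6

Tangency holds when the distance from the centre (7, 2) to the line equals the radius 4:
|0·7 + 1·2 − c| / √1 = 4
|c − (2)| = 4, so c = 6 or c = −2.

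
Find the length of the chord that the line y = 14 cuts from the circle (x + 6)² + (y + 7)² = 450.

6

Centre (−6, −7), r² = 450. Perpendicular distance d from centre to line = |−21| / √1 = 21.
Chord = 2√(r² − d²) = 2·√(9) = 6.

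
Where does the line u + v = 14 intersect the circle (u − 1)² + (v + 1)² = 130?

Substitute v = −u + 14:
2u² − 32u + 96 = 0  ⟹  u² − 16u + 48 = 0
u = 12 or u = 4, giving (12, 2) and (4, 10).

(4, 10) and (12, 2)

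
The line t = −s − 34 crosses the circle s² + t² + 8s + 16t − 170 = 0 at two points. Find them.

(−17, −17) and (−13, −21)

Express t = −s − 34 and substitute into the circle:
2s² + 60s + 442 = 0  ⟹  s² + 30s + 221 = 0
s = −13 or s = −17, giving (−13, −21) and (−17, −17).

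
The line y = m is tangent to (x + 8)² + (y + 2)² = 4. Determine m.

m = −4 or m = 0

For a tangent, require d(centre, line) = r = 2.
|0·(−8) + 1·(−2) − m| / √1 = 2
|m − (−2)| = 2, so m = 0 or m = −4.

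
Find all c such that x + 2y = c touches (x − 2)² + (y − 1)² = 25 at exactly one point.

For a tangent, require d(centre, line) = r = 5.
|1·2 + 2·1 − c| / √5 = 5
|c − (4)| = 5√5.

c = 4 ± 5√5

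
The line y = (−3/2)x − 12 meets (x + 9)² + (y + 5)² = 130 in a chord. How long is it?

Centre (−9, −5), r² = 130. Perpendicular distance d from centre to line = |−13| / √13 = 13/√13.
Half the chord is √(r² − d²) = √(117), so the full chord is 6√13.

6√13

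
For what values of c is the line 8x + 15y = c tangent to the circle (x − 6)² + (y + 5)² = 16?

c = −95 or c = 41

The line touches the circle iff its distance from (6, −5) is 4:
|8·6 + 15·(−5) − c| / √289 = 4
|c − (−27)| = 4·17, so c = 41 or c = −95.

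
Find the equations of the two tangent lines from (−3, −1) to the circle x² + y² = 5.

2x − y = −5 and x + 2y = −5

Let a tangent through (−3, −1) have slope m. Its distance from (0, 0) must equal √5:
[m·(3) − (1)]² = 5(m² + 1)
2m² − 3m − 2 = 0, so m = 2 or m = −1/2.
With m = 2: 2x − y = −5. With m = −1/2: x + 2y = −5.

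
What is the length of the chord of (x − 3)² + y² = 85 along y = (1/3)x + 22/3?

Centre (3, 0), r² = 85. Perpendicular distance d from centre to line = |25| / √10 = 25/√10.
Chord = 2√(r² − d²) = 2·√(45/2) = 3√10.

3√10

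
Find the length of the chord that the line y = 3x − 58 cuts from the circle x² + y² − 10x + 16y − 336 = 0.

11√10

From the line, y = 3x − 58. Substituting:
10x² − 310x + 2100 = 0  ⟹  x² − 31x + 210 = 0
x = 21 or x = 10, giving (21, 5) and (10, −28).
Chord length = distance between (21, 5) and (10, −28) = √1210 = 11√10.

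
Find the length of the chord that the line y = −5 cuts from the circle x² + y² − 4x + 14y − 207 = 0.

Centre (2, −7), r² = 260. Perpendicular distance d from centre to line = |−2| / √1 = 2.
Chord = 2√(r² − d²) = 2·√(256) = 32.

32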